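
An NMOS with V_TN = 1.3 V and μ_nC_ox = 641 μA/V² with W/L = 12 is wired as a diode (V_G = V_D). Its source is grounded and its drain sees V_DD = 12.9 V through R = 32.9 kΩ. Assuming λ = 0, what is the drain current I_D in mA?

With gate tied to drain, V_GS = V_DS ≥ V_GS − V_TN, so the device is in saturation.
k_n = μ_nC_ox · (W/L) = 7.692 mA/V².
KCL at the drain: ½ k_n (V_GS − V_TN)² = (V_DD − V_GS)/R.
Let x = V_GS − 1.3. Then 127 x² + x − 11.6 = 0, giving x = 0.299 V (positive root), so V_GS = 1.6 V.
I_D = (V_DD − V_GS)/R = (12.9 − 1.6) / 32.9 = 0.343 mA.

I_D = 0.343 mA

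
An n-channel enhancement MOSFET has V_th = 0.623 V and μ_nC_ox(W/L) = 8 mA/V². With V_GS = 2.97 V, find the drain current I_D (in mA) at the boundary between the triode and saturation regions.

At the boundary V_DS = V_ov = V_GS − V_th = 2.97 − 0.623 = 2.35 V.
I_D = ½ k_n V_ov² = 0.5 × 8 × 2.35² = 22 mA.

I_D = 22.0 mA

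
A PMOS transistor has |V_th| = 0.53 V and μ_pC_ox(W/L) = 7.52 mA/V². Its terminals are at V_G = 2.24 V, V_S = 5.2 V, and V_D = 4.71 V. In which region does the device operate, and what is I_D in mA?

V_SG = V_S − V_G = 5.2 − 2.24 = 2.96 V; V_SD = V_S − V_D = 5.2 − 4.71 = 0.49 V.
V_ov = V_SG − |V_th| = 2.96 − 0.53 = 2.43 V.
Since V_SD = 0.49 V < V_ov = 2.43 V, the device is in the triode region.
I_D = k_p [V_ov · V_SD − ½ V_SD²] = 7.52 × [2.43 × 0.49 − 0.5 × 0.49²] = 8.05 mA.

Triode; I_D = 8.05 mA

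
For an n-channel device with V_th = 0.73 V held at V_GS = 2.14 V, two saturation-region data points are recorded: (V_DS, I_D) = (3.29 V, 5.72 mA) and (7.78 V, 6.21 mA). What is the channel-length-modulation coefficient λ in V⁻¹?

λ = 0.0204 V⁻¹

With V_GS fixed, I_D ∝ (1 + λ V_DS) in saturation, so I_D2/I_D1 = (1 + λ V_DS2)/(1 + λ V_DS1).
6.21/5.72 = 1.086 = (1 + 7.78 λ)/(1 + 3.29 λ).
Solving: λ (I_D1 V_DS2 − I_D2 V_DS1) = I_D2 − I_D1, so λ = (6.21 − 5.72) / (5.72 × 7.78 − 6.21 × 3.29) = 0.49 / 24.1 = 0.0204 V⁻¹.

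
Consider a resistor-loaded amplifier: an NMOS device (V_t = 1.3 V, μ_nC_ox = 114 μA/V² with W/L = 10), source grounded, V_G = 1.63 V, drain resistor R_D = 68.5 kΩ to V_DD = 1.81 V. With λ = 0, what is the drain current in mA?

V_GS = V_G = 1.63 V, so V_ov = 1.63 − 1.3 = 0.33 V.
k_n = μ_nC_ox · (W/L) = 1.14 mA/V².
Assume saturation: I_D = ½ k_n V_ov² = 0.5 × 1.14 × 0.33² = 0.0621 mA, giving V_DS = V_DD − I_D R_D = 1.81 − 0.0621 × 68.5 = -2.44 V.
But -2.44 V < V_ov = 0.33 V, so the device is actually in triode.
In triode I_D = k_n[V_ov V_DS − ½ V_DS²] and I_D = (V_DD − V_DS)/R_D. Equating: 39 V_DS² − 26.77 V_DS + 1.81 = 0, giving V_DS = 0.076 V (the root below V_ov).
I_D = (1.81 − 0.076) / 68.5 = 0.0253 mA.

I_D = 0.0253 mA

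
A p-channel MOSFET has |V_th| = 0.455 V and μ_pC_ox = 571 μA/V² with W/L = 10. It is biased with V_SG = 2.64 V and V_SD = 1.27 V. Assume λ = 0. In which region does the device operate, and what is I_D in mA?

Triode; I_D = 11.2 mA

k_p = μ_pC_ox · (W/L) = 5.71 mA/V².
V_ov = V_SG − |V_th| = 2.64 − 0.455 = 2.19 V.
Since V_SD = 1.27 V < V_ov = 2.19 V, the device is in the triode region.
I_D = k_p [V_ov · V_SD − ½ V_SD²] = 5.71 × [2.19 × 1.27 − 0.5 × 1.27²] = 11.2 mA.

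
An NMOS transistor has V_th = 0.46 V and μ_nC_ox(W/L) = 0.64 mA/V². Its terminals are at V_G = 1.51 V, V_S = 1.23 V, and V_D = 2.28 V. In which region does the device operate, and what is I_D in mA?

Cutoff; I_D = 0 mA

V_GS = V_G − V_S = 1.51 − 1.23 = 0.28 V; V_DS = V_D − V_S = 2.28 − 1.23 = 1.05 V.
V_GS = 0.28 V < V_th = 0.46 V, so the transistor is in cutoff.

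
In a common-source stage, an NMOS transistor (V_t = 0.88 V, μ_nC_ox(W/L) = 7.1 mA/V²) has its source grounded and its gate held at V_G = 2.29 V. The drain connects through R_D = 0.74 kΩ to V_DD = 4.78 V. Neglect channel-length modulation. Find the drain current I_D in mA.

V_GS = V_G = 2.29 V, so V_ov = 2.29 − 0.88 = 1.41 V.
Assume saturation: I_D = ½ k_n V_ov² = 0.5 × 7.1 × 1.41² = 7.06 mA, giving V_DS = V_DD − I_D R_D = 4.78 − 7.06 × 0.74 = -0.443 V.
But -0.443 V < V_ov = 1.41 V, so the device is actually in triode.
In triode I_D = k_n[V_ov V_DS − ½ V_DS²] and I_D = (V_DD − V_DS)/R_D. Equating: 2.63 V_DS² − 8.408 V_DS + 4.78 = 0, giving V_DS = 0.739 V (the root below V_ov).
I_D = (4.78 − 0.739) / 0.74 = 5.46 mA.

I_D = 5.46 mA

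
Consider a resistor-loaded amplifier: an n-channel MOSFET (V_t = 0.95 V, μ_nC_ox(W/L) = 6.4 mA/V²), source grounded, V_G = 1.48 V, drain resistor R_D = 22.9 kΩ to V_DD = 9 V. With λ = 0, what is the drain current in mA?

V_GS = V_G = 1.48 V, so V_ov = 1.48 − 0.95 = 0.53 V.
Assume saturation: I_D = ½ k_n V_ov² = 0.5 × 6.4 × 0.53² = 0.899 mA, giving V_DS = V_DD − I_D R_D = 9 − 0.899 × 22.9 = -11.6 V.
But -11.6 V < V_ov = 0.53 V, so the device is actually in triode.
In triode I_D = k_n[V_ov V_DS − ½ V_DS²] and I_D = (V_DD − V_DS)/R_D. Equating: 73.3 V_DS² − 78.68 V_DS + 9 = 0, giving V_DS = 0.13 V (the root below V_ov).
I_D = (9 − 0.13) / 22.9 = 0.387 mA.

I_D = 0.387 mA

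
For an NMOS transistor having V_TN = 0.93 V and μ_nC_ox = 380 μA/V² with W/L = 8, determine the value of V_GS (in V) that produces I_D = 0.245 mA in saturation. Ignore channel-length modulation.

V_GS = 1.33 V

k_n = μ_nC_ox · (W/L) = 3.04 mA/V².
In saturation I_D = ½ k_n (V_GS − V_TN)², so V_GS − V_TN = √(2 I_D / k_n) = √(2 × 0.245 / 3.04) = 0.401 V.
V_GS = 0.93 + 0.401 = 1.33 V.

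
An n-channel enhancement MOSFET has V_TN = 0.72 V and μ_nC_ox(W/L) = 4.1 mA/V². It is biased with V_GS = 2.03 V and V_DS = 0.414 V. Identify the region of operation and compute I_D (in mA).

Triode; I_D = 1.87 mA

V_ov = V_GS − V_TN = 2.03 − 0.72 = 1.31 V.
Since V_DS = 0.414 V < V_ov = 1.31 V, the device is in the triode region.
I_D = k_n [V_ov · V_DS − ½ V_DS²] = 4.1 × [1.31 × 0.414 − 0.5 × 0.414²] = 1.87 mA.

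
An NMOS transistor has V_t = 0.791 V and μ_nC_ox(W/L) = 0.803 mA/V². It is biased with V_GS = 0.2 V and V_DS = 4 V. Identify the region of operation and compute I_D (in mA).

Cutoff; I_D = 0 mA

V_GS = 0.2 V < V_t = 0.791 V, so the transistor is in cutoff.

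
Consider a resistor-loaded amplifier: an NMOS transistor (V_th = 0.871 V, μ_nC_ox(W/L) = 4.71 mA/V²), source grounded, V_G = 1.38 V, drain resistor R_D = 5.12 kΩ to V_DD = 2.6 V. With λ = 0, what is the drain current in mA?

V_GS = V_G = 1.38 V, so V_ov = 1.38 − 0.871 = 0.509 V.
Assume saturation: I_D = ½ k_n V_ov² = 0.5 × 4.71 × 0.509² = 0.61 mA, giving V_DS = V_DD − I_D R_D = 2.6 − 0.61 × 5.12 = -0.524 V.
But -0.524 V < V_ov = 0.509 V, so the device is actually in triode.
In triode I_D = k_n[V_ov V_DS − ½ V_DS²] and I_D = (V_DD − V_DS)/R_D. Equating: 12.1 V_DS² − 13.27 V_DS + 2.6 = 0, giving V_DS = 0.255 V (the root below V_ov).
I_D = (2.6 − 0.255) / 5.12 = 0.458 mA.

I_D = 0.458 mA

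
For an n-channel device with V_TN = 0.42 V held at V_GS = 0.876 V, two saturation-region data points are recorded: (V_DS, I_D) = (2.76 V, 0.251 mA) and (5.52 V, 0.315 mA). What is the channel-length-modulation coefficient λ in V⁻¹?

With V_GS fixed, I_D ∝ (1 + λ V_DS) in saturation, so I_D2/I_D1 = (1 + λ V_DS2)/(1 + λ V_DS1).
0.315/0.251 = 1.255 = (1 + 5.52 λ)/(1 + 2.76 λ).
Solving: λ (I_D1 V_DS2 − I_D2 V_DS1) = I_D2 − I_D1, so λ = (0.315 − 0.251) / (0.251 × 5.52 − 0.315 × 2.76) = 0.064 / 0.516 = 0.124 V⁻¹.

λ = 0.124 V⁻¹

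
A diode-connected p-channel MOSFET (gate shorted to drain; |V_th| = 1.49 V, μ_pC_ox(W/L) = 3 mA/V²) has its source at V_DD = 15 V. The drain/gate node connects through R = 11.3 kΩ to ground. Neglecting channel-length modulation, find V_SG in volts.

V_SG = 2.35 V

With gate tied to drain, V_SG = V_SD ≥ V_SG − |V_th|, so the device is in saturation.
KCL at the drain: ½ k_p (V_SG − |V_th|)² = (V_DD − V_SG)/R.
Let x = V_SG − 1.49. Then 17 x² + x − 13.51 = 0, giving x = 0.864 V (positive root), so V_SG = 2.35 V.
I_D = (V_DD − V_SG)/R = (15 − 2.35) / 11.3 = 1.12 mA.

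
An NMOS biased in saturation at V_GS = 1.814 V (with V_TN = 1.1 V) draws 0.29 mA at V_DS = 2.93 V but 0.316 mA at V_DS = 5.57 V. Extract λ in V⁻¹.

λ = 0.0377 V⁻¹

With V_GS fixed, I_D ∝ (1 + λ V_DS) in saturation, so I_D2/I_D1 = (1 + λ V_DS2)/(1 + λ V_DS1).
0.316/0.29 = 1.09 = (1 + 5.57 λ)/(1 + 2.93 λ).
Solving: λ (I_D1 V_DS2 − I_D2 V_DS1) = I_D2 − I_D1, so λ = (0.316 − 0.29) / (0.29 × 5.57 − 0.316 × 2.93) = 0.026 / 0.689 = 0.0377 V⁻¹.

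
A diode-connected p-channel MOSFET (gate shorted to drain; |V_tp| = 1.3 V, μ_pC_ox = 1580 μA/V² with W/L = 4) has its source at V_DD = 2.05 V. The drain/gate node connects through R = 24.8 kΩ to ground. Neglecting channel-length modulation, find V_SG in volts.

With gate tied to drain, V_SG = V_SD ≥ V_SG − |V_tp|, so the device is in saturation.
k_p = μ_pC_ox · (W/L) = 6.32 mA/V².
KCL at the drain: ½ k_p (V_SG − |V_tp|)² = (V_DD − V_SG)/R.
Let x = V_SG − 1.3. Then 78.4 x² + x − 0.75 = 0, giving x = 0.0917 V (positive root), so V_SG = 1.39 V.
I_D = (V_DD − V_SG)/R = (2.05 − 1.39) / 24.8 = 0.0265 mA.

V_SG = 1.39 V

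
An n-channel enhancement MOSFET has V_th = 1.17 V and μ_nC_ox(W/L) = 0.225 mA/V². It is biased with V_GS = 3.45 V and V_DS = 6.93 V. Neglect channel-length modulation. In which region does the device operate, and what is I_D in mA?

Saturation; I_D = 0.585 mA

V_ov = V_GS − V_th = 3.45 − 1.17 = 2.28 V.
Since V_DS = 6.93 V ≥ V_ov = 2.28 V, the device is in saturation.
I_D = ½ k_n V_ov² = 0.5 × 0.225 × 2.28² = 0.585 mA.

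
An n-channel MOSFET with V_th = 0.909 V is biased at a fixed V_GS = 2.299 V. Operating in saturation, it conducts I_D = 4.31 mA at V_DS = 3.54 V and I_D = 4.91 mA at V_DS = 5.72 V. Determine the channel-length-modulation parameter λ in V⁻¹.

With V_GS fixed, I_D ∝ (1 + λ V_DS) in saturation, so I_D2/I_D1 = (1 + λ V_DS2)/(1 + λ V_DS1).
4.91/4.31 = 1.139 = (1 + 5.72 λ)/(1 + 3.54 λ).
Solving: λ (I_D1 V_DS2 − I_D2 V_DS1) = I_D2 − I_D1, so λ = (4.91 − 4.31) / (4.31 × 5.72 − 4.91 × 3.54) = 0.6 / 7.27 = 0.0825 V⁻¹.

λ = 0.0825 V⁻¹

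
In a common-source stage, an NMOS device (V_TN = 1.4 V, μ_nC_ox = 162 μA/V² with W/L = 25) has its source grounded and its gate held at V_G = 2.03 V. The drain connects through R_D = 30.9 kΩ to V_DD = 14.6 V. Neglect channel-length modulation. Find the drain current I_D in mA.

V_GS = V_G = 2.03 V, so V_ov = 2.03 − 1.4 = 0.63 V.
k_n = μ_nC_ox · (W/L) = 4.05 mA/V².
Assume saturation: I_D = ½ k_n V_ov² = 0.5 × 4.05 × 0.63² = 0.804 mA, giving V_DS = V_DD − I_D R_D = 14.6 − 0.804 × 30.9 = -10.2 V.
But -10.2 V < V_ov = 0.63 V, so the device is actually in triode.
In triode I_D = k_n[V_ov V_DS − ½ V_DS²] and I_D = (V_DD − V_DS)/R_D. Equating: 62.6 V_DS² − 79.84 V_DS + 14.6 = 0, giving V_DS = 0.221 V (the root below V_ov).
I_D = (14.6 − 0.221) / 30.9 = 0.465 mA.

I_D = 0.465 mA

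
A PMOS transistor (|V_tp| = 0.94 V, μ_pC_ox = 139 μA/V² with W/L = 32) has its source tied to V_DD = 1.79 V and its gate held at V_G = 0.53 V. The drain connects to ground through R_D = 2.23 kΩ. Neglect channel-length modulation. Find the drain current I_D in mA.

I_D = 0.228 mA

V_SG = V_DD − V_G = 1.79 − 0.53 = 1.26 V, so V_ov = 1.26 − 0.94 = 0.32 V.
k_p = μ_pC_ox · (W/L) = 4.448 mA/V².
Assume saturation: I_D = ½ k_p V_ov² = 0.5 × 4.448 × 0.32² = 0.228 mA, giving V_SD = V_DD − I_D R_D = 1.79 − 0.228 × 2.23 = 1.28 V.
V_SD = 1.28 V ≥ V_ov = 0.32 V, confirming saturation.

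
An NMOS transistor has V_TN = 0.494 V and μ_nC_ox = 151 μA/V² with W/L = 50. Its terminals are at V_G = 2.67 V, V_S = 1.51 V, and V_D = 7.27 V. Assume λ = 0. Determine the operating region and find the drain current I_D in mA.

Saturation; I_D = 1.67 mA

V_GS = V_G − V_S = 2.67 − 1.51 = 1.16 V; V_DS = V_D − V_S = 7.27 − 1.51 = 5.76 V.
k_n = μ_nC_ox · (W/L) = 7.55 mA/V².
V_ov = V_GS − V_TN = 1.16 − 0.494 = 0.666 V.
Since V_DS = 5.76 V ≥ V_ov = 0.666 V, the device is in saturation.
I_D = ½ k_n V_ov² = 0.5 × 7.55 × 0.666² = 1.67 mA.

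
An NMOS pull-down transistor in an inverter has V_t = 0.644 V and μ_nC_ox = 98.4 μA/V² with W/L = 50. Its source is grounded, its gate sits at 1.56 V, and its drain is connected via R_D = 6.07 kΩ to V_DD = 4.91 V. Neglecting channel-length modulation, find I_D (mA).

V_GS = V_G = 1.56 V, so V_ov = 1.56 − 0.644 = 0.916 V.
k_n = μ_nC_ox · (W/L) = 4.92 mA/V².
Assume saturation: I_D = ½ k_n V_ov² = 0.5 × 4.92 × 0.916² = 2.06 mA, giving V_DS = V_DD − I_D R_D = 4.91 − 2.06 × 6.07 = -7.62 V.
But -7.62 V < V_ov = 0.916 V, so the device is actually in triode.
In triode I_D = k_n[V_ov V_DS − ½ V_DS²] and I_D = (V_DD − V_DS)/R_D. Equating: 14.9 V_DS² − 28.36 V_DS + 4.91 = 0, giving V_DS = 0.193 V (the root below V_ov).
I_D = (4.91 − 0.193) / 6.07 = 0.777 mA.

I_D = 0.777 mA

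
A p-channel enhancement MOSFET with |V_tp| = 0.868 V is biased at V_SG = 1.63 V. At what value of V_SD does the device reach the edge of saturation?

The boundary between triode and saturation is V_SD = V_SG − |V_tp| = V_ov.
V_ov = 1.63 − 0.868 = 0.762 V.

V_SD,sat = 0.762 V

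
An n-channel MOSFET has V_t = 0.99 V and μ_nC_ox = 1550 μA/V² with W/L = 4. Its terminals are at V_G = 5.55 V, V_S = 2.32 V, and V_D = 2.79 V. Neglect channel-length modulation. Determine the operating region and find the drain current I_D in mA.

Triode; I_D = 5.84 mA

V_GS = V_G − V_S = 5.55 − 2.32 = 3.23 V; V_DS = V_D − V_S = 2.79 − 2.32 = 0.47 V.
k_n = μ_nC_ox · (W/L) = 6.2 mA/V².
V_ov = V_GS − V_t = 3.23 − 0.99 = 2.24 V.
Since V_DS = 0.47 V < V_ov = 2.24 V, the device is in the triode region.
I_D = k_n [V_ov · V_DS − ½ V_DS²] = 6.2 × [2.24 × 0.47 − 0.5 × 0.47²] = 5.84 mA.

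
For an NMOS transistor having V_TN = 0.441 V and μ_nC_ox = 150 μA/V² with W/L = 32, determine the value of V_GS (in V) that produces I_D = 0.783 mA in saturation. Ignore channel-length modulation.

V_GS = 1.01 V

k_n = μ_nC_ox · (W/L) = 4.8 mA/V².
In saturation I_D = ½ k_n (V_GS − V_TN)², so V_GS − V_TN = √(2 I_D / k_n) = √(2 × 0.783 / 4.8) = 0.571 V.
V_GS = 0.441 + 0.571 = 1.01 V.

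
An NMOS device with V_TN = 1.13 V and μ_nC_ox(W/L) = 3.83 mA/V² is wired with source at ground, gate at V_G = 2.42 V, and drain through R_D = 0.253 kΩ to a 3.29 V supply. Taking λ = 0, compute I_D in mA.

I_D = 3.19 mA

V_GS = V_G = 2.42 V, so V_ov = 2.42 − 1.13 = 1.29 V.
Assume saturation: I_D = ½ k_n V_ov² = 0.5 × 3.83 × 1.29² = 3.19 mA, giving V_DS = V_DD − I_D R_D = 3.29 − 3.19 × 0.253 = 2.48 V.
V_DS = 2.48 V ≥ V_ov = 1.29 V, confirming saturation.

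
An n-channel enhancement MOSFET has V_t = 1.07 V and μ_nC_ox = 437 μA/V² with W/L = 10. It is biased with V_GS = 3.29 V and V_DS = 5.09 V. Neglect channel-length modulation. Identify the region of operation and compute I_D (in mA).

k_n = μ_nC_ox · (W/L) = 4.37 mA/V².
V_ov = V_GS − V_t = 3.29 − 1.07 = 2.22 V.
Since V_DS = 5.09 V ≥ V_ov = 2.22 V, the device is in saturation.
I_D = ½ k_n V_ov² = 0.5 × 4.37 × 2.22² = 10.8 mA.

Saturation; I_D = 10.8 mA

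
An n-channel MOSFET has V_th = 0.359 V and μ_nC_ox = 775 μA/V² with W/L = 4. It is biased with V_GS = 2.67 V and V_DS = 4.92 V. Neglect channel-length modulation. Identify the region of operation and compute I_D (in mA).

k_n = μ_nC_ox · (W/L) = 3.1 mA/V².
V_ov = V_GS − V_th = 2.67 − 0.359 = 2.31 V.
Since V_DS = 4.92 V ≥ V_ov = 2.31 V, the device is in saturation.
I_D = ½ k_n V_ov² = 0.5 × 3.1 × 2.31² = 8.28 mA.

Saturation; I_D = 8.28 mA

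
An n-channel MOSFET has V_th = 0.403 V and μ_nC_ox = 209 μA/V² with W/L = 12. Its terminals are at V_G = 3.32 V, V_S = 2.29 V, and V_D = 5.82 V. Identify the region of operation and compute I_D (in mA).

Saturation; I_D = 0.493 mA

V_GS = V_G − V_S = 3.32 − 2.29 = 1.03 V; V_DS = V_D − V_S = 5.82 − 2.29 = 3.53 V.
k_n = μ_nC_ox · (W/L) = 2.508 mA/V².
V_ov = V_GS − V_th = 1.03 − 0.403 = 0.627 V.
Since V_DS = 3.53 V ≥ V_ov = 0.627 V, the device is in saturation.
I_D = ½ k_n V_ov² = 0.5 × 2.508 × 0.627² = 0.493 mA.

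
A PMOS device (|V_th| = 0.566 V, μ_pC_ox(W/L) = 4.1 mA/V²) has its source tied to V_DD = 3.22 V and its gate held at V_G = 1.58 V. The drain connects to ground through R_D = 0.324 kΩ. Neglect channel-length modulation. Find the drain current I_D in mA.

V_SG = V_DD − V_G = 3.22 − 1.58 = 1.64 V, so V_ov = 1.64 − 0.566 = 1.07 V.
Assume saturation: I_D = ½ k_p V_ov² = 0.5 × 4.1 × 1.07² = 2.36 mA, giving V_SD = V_DD − I_D R_D = 3.22 − 2.36 × 0.324 = 2.45 V.
V_SD = 2.45 V ≥ V_ov = 1.07 V, confirming saturation.

I_D = 2.36 mA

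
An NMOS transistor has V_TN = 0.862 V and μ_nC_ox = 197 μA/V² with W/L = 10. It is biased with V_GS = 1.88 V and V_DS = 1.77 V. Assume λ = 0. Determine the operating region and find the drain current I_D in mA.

k_n = μ_nC_ox · (W/L) = 1.97 mA/V².
V_ov = V_GS − V_TN = 1.88 − 0.862 = 1.02 V.
Since V_DS = 1.77 V ≥ V_ov = 1.02 V, the device is in saturation.
I_D = ½ k_n V_ov² = 0.5 × 1.97 × 1.02² = 1.02 mA.

Saturation; I_D = 1.02 mA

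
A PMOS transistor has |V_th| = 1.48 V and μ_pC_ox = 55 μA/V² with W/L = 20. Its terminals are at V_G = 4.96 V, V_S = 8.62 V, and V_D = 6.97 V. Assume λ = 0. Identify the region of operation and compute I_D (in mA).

V_SG = V_S − V_G = 8.62 − 4.96 = 3.66 V; V_SD = V_S − V_D = 8.62 − 6.97 = 1.65 V.
k_p = μ_pC_ox · (W/L) = 1.1 mA/V².
V_ov = V_SG − |V_th| = 3.66 − 1.48 = 2.18 V.
Since V_SD = 1.65 V < V_ov = 2.18 V, the device is in the triode region.
I_D = k_p [V_ov · V_SD − ½ V_SD²] = 1.1 × [2.18 × 1.65 − 0.5 × 1.65²] = 2.46 mA.

Triode; I_D = 2.46 mA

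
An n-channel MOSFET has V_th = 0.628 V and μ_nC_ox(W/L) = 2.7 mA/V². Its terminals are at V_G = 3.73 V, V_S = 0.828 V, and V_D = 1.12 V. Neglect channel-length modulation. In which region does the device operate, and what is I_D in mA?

V_GS = V_G − V_S = 3.73 − 0.828 = 2.9 V; V_DS = V_D − V_S = 1.12 − 0.828 = 0.292 V.
V_ov = V_GS − V_th = 2.9 − 0.628 = 2.27 V.
Since V_DS = 0.292 V < V_ov = 2.27 V, the device is in the triode region.
I_D = k_n [V_ov · V_DS − ½ V_DS²] = 2.7 × [2.27 × 0.292 − 0.5 × 0.292²] = 1.68 mA.

Triode; I_D = 1.68 mA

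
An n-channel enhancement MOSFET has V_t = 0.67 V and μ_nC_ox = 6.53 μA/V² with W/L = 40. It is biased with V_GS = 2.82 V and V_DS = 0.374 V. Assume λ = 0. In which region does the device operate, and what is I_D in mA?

k_n = μ_nC_ox · (W/L) = 0.2612 mA/V².
V_ov = V_GS − V_t = 2.82 − 0.67 = 2.15 V.
Since V_DS = 0.374 V < V_ov = 2.15 V, the device is in the triode region.
I_D = k_n [V_ov · V_DS − ½ V_DS²] = 0.2612 × [2.15 × 0.374 − 0.5 × 0.374²] = 0.192 mA.

Triode; I_D = 0.192 mA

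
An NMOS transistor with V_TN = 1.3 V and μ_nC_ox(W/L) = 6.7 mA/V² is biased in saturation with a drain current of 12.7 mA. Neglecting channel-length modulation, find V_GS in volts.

V_GS = 3.25 V

In saturation I_D = ½ k_n (V_GS − V_TN)², so V_GS − V_TN = √(2 I_D / k_n) = √(2 × 12.7 / 6.7) = 1.95 V.
V_GS = 1.3 + 1.95 = 3.25 V.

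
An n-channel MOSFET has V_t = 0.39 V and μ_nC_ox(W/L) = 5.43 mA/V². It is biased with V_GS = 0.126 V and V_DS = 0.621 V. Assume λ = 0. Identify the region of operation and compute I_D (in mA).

V_GS = 0.126 V < V_t = 0.39 V, so the transistor is in cutoff.

Cutoff; I_D = 0 mA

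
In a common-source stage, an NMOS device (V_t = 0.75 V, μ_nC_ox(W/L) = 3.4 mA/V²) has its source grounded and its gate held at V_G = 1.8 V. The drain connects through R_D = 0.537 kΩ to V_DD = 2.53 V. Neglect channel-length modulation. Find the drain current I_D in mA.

V_GS = V_G = 1.8 V, so V_ov = 1.8 − 0.75 = 1.05 V.
Assume saturation: I_D = ½ k_n V_ov² = 0.5 × 3.4 × 1.05² = 1.87 mA, giving V_DS = V_DD − I_D R_D = 2.53 − 1.87 × 0.537 = 1.52 V.
V_DS = 1.52 V ≥ V_ov = 1.05 V, confirming saturation.

I_D = 1.87 mA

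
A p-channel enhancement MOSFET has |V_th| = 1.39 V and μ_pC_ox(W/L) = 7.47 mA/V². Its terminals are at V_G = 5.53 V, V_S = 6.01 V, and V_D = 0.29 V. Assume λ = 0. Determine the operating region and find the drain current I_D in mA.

Cutoff; I_D = 0 mA

V_SG = V_S − V_G = 6.01 − 5.53 = 0.48 V; V_SD = V_S − V_D = 6.01 − 0.29 = 5.72 V.
V_SG = 0.48 V < |V_th| = 1.39 V, so the transistor is in cutoff.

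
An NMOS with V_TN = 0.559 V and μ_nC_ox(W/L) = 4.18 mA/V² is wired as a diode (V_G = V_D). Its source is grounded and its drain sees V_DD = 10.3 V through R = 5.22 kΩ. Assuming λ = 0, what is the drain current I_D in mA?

I_D = 1.69 mA

With gate tied to drain, V_GS = V_DS ≥ V_GS − V_TN, so the device is in saturation.
KCL at the drain: ½ k_n (V_GS − V_TN)² = (V_DD − V_GS)/R.
Let x = V_GS − 0.559. Then 10.9 x² + x − 9.741 = 0, giving x = 0.9 V (positive root), so V_GS = 1.46 V.
I_D = (V_DD − V_GS)/R = (10.3 − 1.46) / 5.22 = 1.69 mA.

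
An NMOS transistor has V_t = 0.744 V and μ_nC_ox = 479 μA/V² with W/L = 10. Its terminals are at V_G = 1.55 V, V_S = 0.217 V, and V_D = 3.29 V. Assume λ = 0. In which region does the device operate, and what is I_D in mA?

Saturation; I_D = 0.831 mA

V_GS = V_G − V_S = 1.55 − 0.217 = 1.33 V; V_DS = V_D − V_S = 3.29 − 0.217 = 3.07 V.
k_n = μ_nC_ox · (W/L) = 4.79 mA/V².
V_ov = V_GS − V_t = 1.33 − 0.744 = 0.589 V.
Since V_DS = 3.07 V ≥ V_ov = 0.589 V, the device is in saturation.
I_D = ½ k_n V_ov² = 0.5 × 4.79 × 0.589² = 0.831 mA.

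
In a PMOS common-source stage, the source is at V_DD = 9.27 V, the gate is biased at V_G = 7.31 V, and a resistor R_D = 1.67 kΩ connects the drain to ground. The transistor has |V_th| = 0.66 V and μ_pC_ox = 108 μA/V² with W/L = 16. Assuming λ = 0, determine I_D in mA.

V_SG = V_DD − V_G = 9.27 − 7.31 = 1.96 V, so V_ov = 1.96 − 0.66 = 1.3 V.
k_p = μ_pC_ox · (W/L) = 1.728 mA/V².
Assume saturation: I_D = ½ k_p V_ov² = 0.5 × 1.728 × 1.3² = 1.46 mA, giving V_SD = V_DD − I_D R_D = 9.27 − 1.46 × 1.67 = 6.83 V.
V_SD = 6.83 V ≥ V_ov = 1.3 V, confirming saturation.

I_D = 1.46 mA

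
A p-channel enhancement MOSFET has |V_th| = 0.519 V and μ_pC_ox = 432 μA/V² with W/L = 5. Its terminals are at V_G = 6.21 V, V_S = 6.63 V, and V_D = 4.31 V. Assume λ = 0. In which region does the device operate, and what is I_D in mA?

V_SG = V_S − V_G = 6.63 − 6.21 = 0.42 V; V_SD = V_S − V_D = 6.63 − 4.31 = 2.32 V.
V_SG = 0.42 V < |V_th| = 0.519 V, so the transistor is in cutoff.

Cutoff; I_D = 0 mA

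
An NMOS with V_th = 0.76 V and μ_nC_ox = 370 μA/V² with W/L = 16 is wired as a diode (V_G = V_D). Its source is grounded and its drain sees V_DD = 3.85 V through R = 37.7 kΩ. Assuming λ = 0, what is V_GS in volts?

V_GS = 0.922 V

With gate tied to drain, V_GS = V_DS ≥ V_GS − V_th, so the device is in saturation.
k_n = μ_nC_ox · (W/L) = 5.92 mA/V².
KCL at the drain: ½ k_n (V_GS − V_th)² = (V_DD − V_GS)/R.
Let x = V_GS − 0.76. Then 112 x² + x − 3.09 = 0, giving x = 0.162 V (positive root), so V_GS = 0.922 V.
I_D = (V_DD − V_GS)/R = (3.85 − 0.922) / 37.7 = 0.0777 mA.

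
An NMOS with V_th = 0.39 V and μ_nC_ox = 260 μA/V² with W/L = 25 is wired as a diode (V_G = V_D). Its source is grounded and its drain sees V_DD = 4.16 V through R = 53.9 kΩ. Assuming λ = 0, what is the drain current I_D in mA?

With gate tied to drain, V_GS = V_DS ≥ V_GS − V_th, so the device is in saturation.
k_n = μ_nC_ox · (W/L) = 6.5 mA/V².
KCL at the drain: ½ k_n (V_GS − V_th)² = (V_DD − V_GS)/R.
Let x = V_GS − 0.39. Then 175 x² + x − 3.77 = 0, giving x = 0.144 V (positive root), so V_GS = 0.534 V.
I_D = (V_DD − V_GS)/R = (4.16 − 0.534) / 53.9 = 0.0673 mA.

I_D = 0.0673 mA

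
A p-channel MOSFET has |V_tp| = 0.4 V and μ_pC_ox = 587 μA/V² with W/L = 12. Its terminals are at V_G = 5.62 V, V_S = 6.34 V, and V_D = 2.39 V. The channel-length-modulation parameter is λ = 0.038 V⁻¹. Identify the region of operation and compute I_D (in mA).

V_SG = V_S − V_G = 6.34 − 5.62 = 0.72 V; V_SD = V_S − V_D = 6.34 − 2.39 = 3.95 V.
k_p = μ_pC_ox · (W/L) = 7.044 mA/V².
V_ov = V_SG − |V_tp| = 0.72 − 0.4 = 0.32 V.
Since V_SD = 3.95 V ≥ V_ov = 0.32 V, the device is in saturation.
I_D = ½ k_p V_ov² (1 + λ V_SD) = 0.5 × 7.044 × 0.32² × (1 + 0.038 × 3.95) = 0.415 mA.

Saturation; I_D = 0.415 mA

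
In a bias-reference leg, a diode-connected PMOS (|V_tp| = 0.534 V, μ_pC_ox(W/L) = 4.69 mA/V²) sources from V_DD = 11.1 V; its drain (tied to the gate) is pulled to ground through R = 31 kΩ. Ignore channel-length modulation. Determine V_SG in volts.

With gate tied to drain, V_SG = V_SD ≥ V_SG − |V_tp|, so the device is in saturation.
KCL at the drain: ½ k_p (V_SG − |V_tp|)² = (V_DD − V_SG)/R.
Let x = V_SG − 0.534. Then 72.7 x² + x − 10.57 = 0, giving x = 0.374 V (positive root), so V_SG = 0.908 V.
I_D = (V_DD − V_SG)/R = (11.1 − 0.908) / 31 = 0.329 mA.

V_SG = 0.908 V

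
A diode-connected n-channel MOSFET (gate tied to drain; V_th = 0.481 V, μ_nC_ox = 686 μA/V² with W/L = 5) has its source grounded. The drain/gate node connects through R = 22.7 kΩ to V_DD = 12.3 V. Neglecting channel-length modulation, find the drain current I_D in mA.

With gate tied to drain, V_GS = V_DS ≥ V_GS − V_th, so the device is in saturation.
k_n = μ_nC_ox · (W/L) = 3.43 mA/V².
KCL at the drain: ½ k_n (V_GS − V_th)² = (V_DD − V_GS)/R.
Let x = V_GS − 0.481. Then 38.9 x² + x − 11.82 = 0, giving x = 0.538 V (positive root), so V_GS = 1.02 V.
I_D = (V_DD − V_GS)/R = (12.3 − 1.02) / 22.7 = 0.497 mA.

I_D = 0.497 mA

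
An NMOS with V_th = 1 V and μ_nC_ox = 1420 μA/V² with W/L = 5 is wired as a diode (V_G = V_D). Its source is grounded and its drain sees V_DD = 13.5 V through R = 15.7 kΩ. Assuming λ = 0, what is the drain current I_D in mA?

With gate tied to drain, V_GS = V_DS ≥ V_GS − V_th, so the device is in saturation.
k_n = μ_nC_ox · (W/L) = 7.1 mA/V².
KCL at the drain: ½ k_n (V_GS − V_th)² = (V_DD − V_GS)/R.
Let x = V_GS − 1. Then 55.7 x² + x − 12.5 = 0, giving x = 0.465 V (positive root), so V_GS = 1.46 V.
I_D = (V_DD − V_GS)/R = (13.5 − 1.46) / 15.7 = 0.767 mA.

I_D = 0.767 mA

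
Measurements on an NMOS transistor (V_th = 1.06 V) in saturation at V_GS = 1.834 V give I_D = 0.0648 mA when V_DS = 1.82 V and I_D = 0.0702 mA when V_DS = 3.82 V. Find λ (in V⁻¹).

With V_GS fixed, I_D ∝ (1 + λ V_DS) in saturation, so I_D2/I_D1 = (1 + λ V_DS2)/(1 + λ V_DS1).
0.0702/0.0648 = 1.083 = (1 + 3.82 λ)/(1 + 1.82 λ).
Solving: λ (I_D1 V_DS2 − I_D2 V_DS1) = I_D2 − I_D1, so λ = (0.0702 − 0.0648) / (0.0648 × 3.82 − 0.0702 × 1.82) = 0.0054 / 0.12 = 0.0451 V⁻¹.

λ = 0.0451 V⁻¹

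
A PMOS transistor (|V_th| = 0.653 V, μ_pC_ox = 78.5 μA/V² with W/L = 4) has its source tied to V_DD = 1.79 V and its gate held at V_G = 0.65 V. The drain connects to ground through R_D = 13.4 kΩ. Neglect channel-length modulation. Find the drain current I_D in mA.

V_SG = V_DD − V_G = 1.79 − 0.65 = 1.14 V, so V_ov = 1.14 − 0.653 = 0.487 V.
k_p = μ_pC_ox · (W/L) = 0.314 mA/V².
Assume saturation: I_D = ½ k_p V_ov² = 0.5 × 0.314 × 0.487² = 0.0372 mA, giving V_SD = V_DD − I_D R_D = 1.79 − 0.0372 × 13.4 = 1.29 V.
V_SD = 1.29 V ≥ V_ov = 0.487 V, confirming saturation.

I_D = 0.0372 mA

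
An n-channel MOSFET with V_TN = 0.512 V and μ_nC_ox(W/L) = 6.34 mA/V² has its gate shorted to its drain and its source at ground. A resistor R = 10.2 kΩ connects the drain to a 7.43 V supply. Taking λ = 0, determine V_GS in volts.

With gate tied to drain, V_GS = V_DS ≥ V_GS − V_TN, so the device is in saturation.
KCL at the drain: ½ k_n (V_GS − V_TN)² = (V_DD − V_GS)/R.
Let x = V_GS − 0.512. Then 32.3 x² + x − 6.918 = 0, giving x = 0.447 V (positive root), so V_GS = 0.959 V.
I_D = (V_DD − V_GS)/R = (7.43 − 0.959) / 10.2 = 0.634 mA.

V_GS = 0.959 V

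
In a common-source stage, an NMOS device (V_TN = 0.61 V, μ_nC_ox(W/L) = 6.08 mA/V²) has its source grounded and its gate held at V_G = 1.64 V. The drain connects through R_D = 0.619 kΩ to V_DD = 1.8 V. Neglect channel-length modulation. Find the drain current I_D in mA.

V_GS = V_G = 1.64 V, so V_ov = 1.64 − 0.61 = 1.03 V.
Assume saturation: I_D = ½ k_n V_ov² = 0.5 × 6.08 × 1.03² = 3.23 mA, giving V_DS = V_DD − I_D R_D = 1.8 − 3.23 × 0.619 = -0.196 V.
But -0.196 V < V_ov = 1.03 V, so the device is actually in triode.
In triode I_D = k_n[V_ov V_DS − ½ V_DS²] and I_D = (V_DD − V_DS)/R_D. Equating: 1.88 V_DS² − 4.876 V_DS + 1.8 = 0, giving V_DS = 0.446 V (the root below V_ov).
I_D = (1.8 − 0.446) / 0.619 = 2.19 mA.

I_D = 2.19 mA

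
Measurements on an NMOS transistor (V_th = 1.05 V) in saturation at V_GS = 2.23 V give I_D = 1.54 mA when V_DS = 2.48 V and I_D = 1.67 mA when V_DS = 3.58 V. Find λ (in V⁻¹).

With V_GS fixed, I_D ∝ (1 + λ V_DS) in saturation, so I_D2/I_D1 = (1 + λ V_DS2)/(1 + λ V_DS1).
1.67/1.54 = 1.084 = (1 + 3.58 λ)/(1 + 2.48 λ).
Solving: λ (I_D1 V_DS2 − I_D2 V_DS1) = I_D2 − I_D1, so λ = (1.67 − 1.54) / (1.54 × 3.58 − 1.67 × 2.48) = 0.13 / 1.37 = 0.0948 V⁻¹.

λ = 0.0948 V⁻¹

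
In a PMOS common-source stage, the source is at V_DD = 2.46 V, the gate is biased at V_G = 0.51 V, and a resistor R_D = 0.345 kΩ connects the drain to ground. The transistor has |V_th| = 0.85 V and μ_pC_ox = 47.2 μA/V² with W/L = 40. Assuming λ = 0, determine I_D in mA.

V_SG = V_DD − V_G = 2.46 − 0.51 = 1.95 V, so V_ov = 1.95 − 0.85 = 1.1 V.
k_p = μ_pC_ox · (W/L) = 1.888 mA/V².
Assume saturation: I_D = ½ k_p V_ov² = 0.5 × 1.888 × 1.1² = 1.14 mA, giving V_SD = V_DD − I_D R_D = 2.46 − 1.14 × 0.345 = 2.07 V.
V_SD = 2.07 V ≥ V_ov = 1.1 V, confirming saturation.

I_D = 1.14 mA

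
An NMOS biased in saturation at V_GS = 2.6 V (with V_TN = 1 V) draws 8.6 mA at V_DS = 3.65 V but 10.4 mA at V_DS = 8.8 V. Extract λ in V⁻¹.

With V_GS fixed, I_D ∝ (1 + λ V_DS) in saturation, so I_D2/I_D1 = (1 + λ V_DS2)/(1 + λ V_DS1).
10.4/8.6 = 1.209 = (1 + 8.8 λ)/(1 + 3.65 λ).
Solving: λ (I_D1 V_DS2 − I_D2 V_DS1) = I_D2 − I_D1, so λ = (10.4 − 8.6) / (8.6 × 8.8 − 10.4 × 3.65) = 1.8 / 37.7 = 0.0477 V⁻¹.

λ = 0.0477 V⁻¹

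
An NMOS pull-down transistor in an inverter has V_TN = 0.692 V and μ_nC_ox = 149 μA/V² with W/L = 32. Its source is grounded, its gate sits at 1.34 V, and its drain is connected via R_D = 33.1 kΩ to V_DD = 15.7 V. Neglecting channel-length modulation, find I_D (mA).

V_GS = V_G = 1.34 V, so V_ov = 1.34 − 0.692 = 0.648 V.
k_n = μ_nC_ox · (W/L) = 4.768 mA/V².
Assume saturation: I_D = ½ k_n V_ov² = 0.5 × 4.768 × 0.648² = 1 mA, giving V_DS = V_DD − I_D R_D = 15.7 − 1 × 33.1 = -17.4 V.
But -17.4 V < V_ov = 0.648 V, so the device is actually in triode.
In triode I_D = k_n[V_ov V_DS − ½ V_DS²] and I_D = (V_DD − V_DS)/R_D. Equating: 78.9 V_DS² − 103.3 V_DS + 15.7 = 0, giving V_DS = 0.176 V (the root below V_ov).
I_D = (15.7 − 0.176) / 33.1 = 0.469 mA.

I_D = 0.469 mA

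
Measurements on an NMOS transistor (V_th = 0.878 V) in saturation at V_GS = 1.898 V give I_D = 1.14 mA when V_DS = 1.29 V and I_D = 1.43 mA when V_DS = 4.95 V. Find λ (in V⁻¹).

λ = 0.0763 V⁻¹

With V_GS fixed, I_D ∝ (1 + λ V_DS) in saturation, so I_D2/I_D1 = (1 + λ V_DS2)/(1 + λ V_DS1).
1.43/1.14 = 1.254 = (1 + 4.95 λ)/(1 + 1.29 λ).
Solving: λ (I_D1 V_DS2 − I_D2 V_DS1) = I_D2 − I_D1, so λ = (1.43 − 1.14) / (1.14 × 4.95 − 1.43 × 1.29) = 0.29 / 3.8 = 0.0763 V⁻¹.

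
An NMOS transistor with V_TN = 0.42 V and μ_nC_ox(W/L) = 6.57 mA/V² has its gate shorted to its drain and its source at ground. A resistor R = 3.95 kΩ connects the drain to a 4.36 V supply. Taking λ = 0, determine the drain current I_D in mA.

With gate tied to drain, V_GS = V_DS ≥ V_GS − V_TN, so the device is in saturation.
KCL at the drain: ½ k_n (V_GS − V_TN)² = (V_DD − V_GS)/R.
Let x = V_GS − 0.42. Then 13 x² + x − 3.94 = 0, giving x = 0.514 V (positive root), so V_GS = 0.934 V.
I_D = (V_DD − V_GS)/R = (4.36 − 0.934) / 3.95 = 0.867 mA.

I_D = 0.867 mA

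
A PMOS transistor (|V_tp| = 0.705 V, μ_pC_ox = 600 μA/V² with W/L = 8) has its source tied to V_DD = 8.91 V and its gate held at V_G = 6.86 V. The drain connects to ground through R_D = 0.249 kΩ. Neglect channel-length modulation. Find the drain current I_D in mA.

I_D = 4.34 mA

V_SG = V_DD − V_G = 8.91 − 6.86 = 2.05 V, so V_ov = 2.05 − 0.705 = 1.34 V.
k_p = μ_pC_ox · (W/L) = 4.8 mA/V².
Assume saturation: I_D = ½ k_p V_ov² = 0.5 × 4.8 × 1.34² = 4.34 mA, giving V_SD = V_DD − I_D R_D = 8.91 − 4.34 × 0.249 = 7.83 V.
V_SD = 7.83 V ≥ V_ov = 1.34 V, confirming saturation.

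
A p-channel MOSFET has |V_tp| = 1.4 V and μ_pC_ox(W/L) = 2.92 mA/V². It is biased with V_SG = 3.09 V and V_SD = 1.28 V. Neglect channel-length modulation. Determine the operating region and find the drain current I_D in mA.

V_ov = V_SG − |V_tp| = 3.09 − 1.4 = 1.69 V.
Since V_SD = 1.28 V < V_ov = 1.69 V, the device is in the triode region.
I_D = k_p [V_ov · V_SD − ½ V_SD²] = 2.92 × [1.69 × 1.28 − 0.5 × 1.28²] = 3.92 mA.

Triode; I_D = 3.92 mA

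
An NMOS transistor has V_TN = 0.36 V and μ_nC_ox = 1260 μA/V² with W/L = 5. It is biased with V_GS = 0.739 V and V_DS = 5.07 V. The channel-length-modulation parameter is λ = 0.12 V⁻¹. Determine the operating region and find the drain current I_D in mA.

k_n = μ_nC_ox · (W/L) = 6.3 mA/V².
V_ov = V_GS − V_TN = 0.739 − 0.36 = 0.379 V.
Since V_DS = 5.07 V ≥ V_ov = 0.379 V, the device is in saturation.
I_D = ½ k_n V_ov² (1 + λ V_DS) = 0.5 × 6.3 × 0.379² × (1 + 0.12 × 5.07) = 0.728 mA.

Saturation; I_D = 0.728 mA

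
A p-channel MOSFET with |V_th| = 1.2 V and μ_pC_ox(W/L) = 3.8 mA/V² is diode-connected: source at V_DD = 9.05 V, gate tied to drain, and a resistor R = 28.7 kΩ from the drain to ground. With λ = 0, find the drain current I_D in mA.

I_D = 0.261 mA

With gate tied to drain, V_SG = V_SD ≥ V_SG − |V_th|, so the device is in saturation.
KCL at the drain: ½ k_p (V_SG − |V_th|)² = (V_DD − V_SG)/R.
Let x = V_SG − 1.2. Then 54.5 x² + x − 7.85 = 0, giving x = 0.37 V (positive root), so V_SG = 1.57 V.
I_D = (V_DD − V_SG)/R = (9.05 − 1.57) / 28.7 = 0.261 mA.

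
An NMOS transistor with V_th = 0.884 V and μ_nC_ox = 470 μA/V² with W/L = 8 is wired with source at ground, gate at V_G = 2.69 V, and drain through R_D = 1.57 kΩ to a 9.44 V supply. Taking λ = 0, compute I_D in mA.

I_D = 5.29 mA

V_GS = V_G = 2.69 V, so V_ov = 2.69 − 0.884 = 1.81 V.
k_n = μ_nC_ox · (W/L) = 3.76 mA/V².
Assume saturation: I_D = ½ k_n V_ov² = 0.5 × 3.76 × 1.81² = 6.13 mA, giving V_DS = V_DD − I_D R_D = 9.44 − 6.13 × 1.57 = -0.187 V.
But -0.187 V < V_ov = 1.81 V, so the device is actually in triode.
In triode I_D = k_n[V_ov V_DS − ½ V_DS²] and I_D = (V_DD − V_DS)/R_D. Equating: 2.95 V_DS² − 11.66 V_DS + 9.44 = 0, giving V_DS = 1.14 V (the root below V_ov).
I_D = (9.44 − 1.14) / 1.57 = 5.29 mA.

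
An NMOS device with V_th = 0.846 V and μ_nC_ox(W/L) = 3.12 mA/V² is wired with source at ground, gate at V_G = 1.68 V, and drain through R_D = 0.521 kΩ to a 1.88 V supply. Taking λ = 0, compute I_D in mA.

I_D = 1.09 mA

V_GS = V_G = 1.68 V, so V_ov = 1.68 − 0.846 = 0.834 V.
Assume saturation: I_D = ½ k_n V_ov² = 0.5 × 3.12 × 0.834² = 1.09 mA, giving V_DS = V_DD − I_D R_D = 1.88 − 1.09 × 0.521 = 1.31 V.
V_DS = 1.31 V ≥ V_ov = 0.834 V, confirming saturation.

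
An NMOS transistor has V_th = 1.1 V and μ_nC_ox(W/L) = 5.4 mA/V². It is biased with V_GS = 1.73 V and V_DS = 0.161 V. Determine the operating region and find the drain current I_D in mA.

V_ov = V_GS − V_th = 1.73 − 1.1 = 0.63 V.
Since V_DS = 0.161 V < V_ov = 0.63 V, the device is in the triode region.
I_D = k_n [V_ov · V_DS − ½ V_DS²] = 5.4 × [0.63 × 0.161 − 0.5 × 0.161²] = 0.478 mA.

Triode; I_D = 0.478 mA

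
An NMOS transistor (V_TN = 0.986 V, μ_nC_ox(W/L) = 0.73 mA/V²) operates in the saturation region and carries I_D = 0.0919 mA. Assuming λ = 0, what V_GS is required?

In saturation I_D = ½ k_n (V_GS − V_TN)², so V_GS − V_TN = √(2 I_D / k_n) = √(2 × 0.0919 / 0.73) = 0.502 V.
V_GS = 0.986 + 0.502 = 1.49 V.

V_GS = 1.49 V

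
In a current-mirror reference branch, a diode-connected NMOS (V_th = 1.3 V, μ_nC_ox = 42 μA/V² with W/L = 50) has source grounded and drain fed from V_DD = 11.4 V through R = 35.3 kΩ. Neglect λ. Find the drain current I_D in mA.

I_D = 0.272 mA

With gate tied to drain, V_GS = V_DS ≥ V_GS − V_th, so the device is in saturation.
k_n = μ_nC_ox · (W/L) = 2.1 mA/V².
KCL at the drain: ½ k_n (V_GS − V_th)² = (V_DD − V_GS)/R.
Let x = V_GS − 1.3. Then 37.1 x² + x − 10.1 = 0, giving x = 0.509 V (positive root), so V_GS = 1.81 V.
I_D = (V_DD − V_GS)/R = (11.4 − 1.81) / 35.3 = 0.272 mA.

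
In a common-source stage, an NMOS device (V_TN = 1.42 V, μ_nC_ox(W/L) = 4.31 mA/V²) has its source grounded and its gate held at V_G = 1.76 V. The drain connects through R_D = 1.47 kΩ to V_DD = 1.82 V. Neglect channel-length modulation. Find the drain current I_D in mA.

I_D = 0.249 mA

V_GS = V_G = 1.76 V, so V_ov = 1.76 − 1.42 = 0.34 V.
Assume saturation: I_D = ½ k_n V_ov² = 0.5 × 4.31 × 0.34² = 0.249 mA, giving V_DS = V_DD − I_D R_D = 1.82 − 0.249 × 1.47 = 1.45 V.
V_DS = 1.45 V ≥ V_ov = 0.34 V, confirming saturation.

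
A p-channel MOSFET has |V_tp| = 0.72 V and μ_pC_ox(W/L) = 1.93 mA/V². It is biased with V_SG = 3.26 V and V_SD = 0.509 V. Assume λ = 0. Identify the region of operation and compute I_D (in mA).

V_ov = V_SG − |V_tp| = 3.26 − 0.72 = 2.54 V.
Since V_SD = 0.509 V < V_ov = 2.54 V, the device is in the triode region.
I_D = k_p [V_ov · V_SD − ½ V_SD²] = 1.93 × [2.54 × 0.509 − 0.5 × 0.509²] = 2.25 mA.

Triode; I_D = 2.25 mA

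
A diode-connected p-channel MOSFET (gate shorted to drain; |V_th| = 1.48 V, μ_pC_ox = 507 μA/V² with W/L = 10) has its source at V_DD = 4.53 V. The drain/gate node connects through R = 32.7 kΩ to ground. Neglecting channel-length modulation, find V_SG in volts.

V_SG = 1.67 V

With gate tied to drain, V_SG = V_SD ≥ V_SG − |V_th|, so the device is in saturation.
k_p = μ_pC_ox · (W/L) = 5.07 mA/V².
KCL at the drain: ½ k_p (V_SG − |V_th|)² = (V_DD − V_SG)/R.
Let x = V_SG − 1.48. Then 82.9 x² + x − 3.05 = 0, giving x = 0.186 V (positive root), so V_SG = 1.67 V.
I_D = (V_DD − V_SG)/R = (4.53 − 1.67) / 32.7 = 0.0876 mA.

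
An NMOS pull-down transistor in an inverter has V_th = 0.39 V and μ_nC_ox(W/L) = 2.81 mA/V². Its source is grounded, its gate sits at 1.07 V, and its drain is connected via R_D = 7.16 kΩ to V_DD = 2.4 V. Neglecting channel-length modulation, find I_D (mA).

I_D = 0.309 mA

V_GS = V_G = 1.07 V, so V_ov = 1.07 − 0.39 = 0.68 V.
Assume saturation: I_D = ½ k_n V_ov² = 0.5 × 2.81 × 0.68² = 0.65 mA, giving V_DS = V_DD − I_D R_D = 2.4 − 0.65 × 7.16 = -2.25 V.
But -2.25 V < V_ov = 0.68 V, so the device is actually in triode.
In triode I_D = k_n[V_ov V_DS − ½ V_DS²] and I_D = (V_DD − V_DS)/R_D. Equating: 10.1 V_DS² − 14.68 V_DS + 2.4 = 0, giving V_DS = 0.188 V (the root below V_ov).
I_D = (2.4 − 0.188) / 7.16 = 0.309 mA.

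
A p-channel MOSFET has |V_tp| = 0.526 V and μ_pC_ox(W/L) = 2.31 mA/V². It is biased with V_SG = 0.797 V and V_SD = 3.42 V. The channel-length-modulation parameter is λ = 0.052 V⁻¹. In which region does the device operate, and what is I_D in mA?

Saturation; I_D = 0.0999 mA

V_ov = V_SG − |V_tp| = 0.797 − 0.526 = 0.271 V.
Since V_SD = 3.42 V ≥ V_ov = 0.271 V, the device is in saturation.
I_D = ½ k_p V_ov² (1 + λ V_SD) = 0.5 × 2.31 × 0.271² × (1 + 0.052 × 3.42) = 0.0999 mA.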